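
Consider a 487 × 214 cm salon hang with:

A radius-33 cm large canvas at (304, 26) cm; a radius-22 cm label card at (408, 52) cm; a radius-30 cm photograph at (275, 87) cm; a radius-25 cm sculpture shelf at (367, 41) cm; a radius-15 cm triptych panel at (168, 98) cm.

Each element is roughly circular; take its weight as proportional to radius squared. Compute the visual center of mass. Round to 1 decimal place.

Weights ∝ r²: large canvas 33² = 1089, label card 22² = 484, photograph 30² = 900, sculpture shelf 25² = 625, triptych panel 15² = 225; Σw = 3323.
x-moment: 1089·304 + 484·408 + 900·275 + 625·367 + 225·168 = 1043203; centroid 1043203/3323 ≈ 313.93.
y-moment: 1089·26 + 484·52 + 900·87 + 625·41 + 225·98 = 179457; centroid 179457/3323 ≈ 54.00.

(313.9, 54.0)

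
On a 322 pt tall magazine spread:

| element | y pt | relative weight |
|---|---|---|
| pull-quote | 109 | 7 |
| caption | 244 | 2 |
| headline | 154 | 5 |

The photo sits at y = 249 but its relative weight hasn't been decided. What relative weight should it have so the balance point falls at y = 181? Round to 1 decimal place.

Known weights sum to 7 + 2 + 5 = 14; their moment is 7·109 + 2·244 + 5·154 = 2021.
Balance at y = 181 requires (2021 + w·249) / (14 + w) = 181.
So w = (181·14 − 2021)/(249 − 181) = 513/68 ≈ 7.54.

w ≈ 7.5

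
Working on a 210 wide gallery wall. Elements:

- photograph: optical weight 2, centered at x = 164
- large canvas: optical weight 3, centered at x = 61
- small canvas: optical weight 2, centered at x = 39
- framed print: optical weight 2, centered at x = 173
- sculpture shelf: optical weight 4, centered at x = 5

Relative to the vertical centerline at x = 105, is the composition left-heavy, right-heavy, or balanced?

left-heavy

Weights sum to 2 + 3 + 2 + 2 + 4 = 13.
Σw·x = 2·164 + 3·61 + 2·39 + 2·173 + 4·5 = 955, so x̄ = 955/13 ≈ 73.46.
73.5 lies left of the midline 105, so the layout is left-heavy.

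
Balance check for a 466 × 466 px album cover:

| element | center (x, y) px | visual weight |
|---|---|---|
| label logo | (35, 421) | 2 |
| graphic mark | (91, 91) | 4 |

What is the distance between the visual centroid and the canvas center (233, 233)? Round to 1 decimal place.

Weights sum to 2 + 4 = 6.
Σw·x = 2·35 + 4·91 = 434, so x̄ = 434/6 ≈ 72.33.
Σw·y = 2·421 + 4·91 = 1206, so ȳ = 1206/6 ≈ 201.00.
Relative to (233, 233): Δ = (-160.67, -32.00); |Δ| = √(-160.67² + -32.00²) ≈ 163.82.

≈ 163.8 px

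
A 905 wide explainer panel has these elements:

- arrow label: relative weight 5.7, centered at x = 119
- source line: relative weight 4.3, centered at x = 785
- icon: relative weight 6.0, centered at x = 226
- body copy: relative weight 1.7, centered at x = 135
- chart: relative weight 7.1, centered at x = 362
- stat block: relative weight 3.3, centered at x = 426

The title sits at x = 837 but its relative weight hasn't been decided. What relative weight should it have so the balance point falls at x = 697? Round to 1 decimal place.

Fixed elements: Σw = 5.7 + 4.3 + 6.0 + 1.7 + 7.1 + 3.3 = 28.1, Σw·x = 5.7·119 + 4.3·785 + 6.0·226 + 1.7·135 + 7.1·362 + 3.3·426 = 9615.3.
Balance at x = 697 requires (9615.3 + w·837) / (28.1 + w) = 697.
Solving: w = (697·28.1 − 9615.3) / (837 − 697) = 9970.4 / 140 ≈ 71.22.

w ≈ 71.2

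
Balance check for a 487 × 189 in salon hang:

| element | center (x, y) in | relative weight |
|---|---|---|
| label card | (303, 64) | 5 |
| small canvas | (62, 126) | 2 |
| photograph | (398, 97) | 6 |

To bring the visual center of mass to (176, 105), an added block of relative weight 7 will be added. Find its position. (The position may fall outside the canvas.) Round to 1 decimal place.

(-72.4, 135.1)

With the added block, Σw becomes 5 + 2 + 6 + 7 = 20.
Along x: (4027 + 7·x) / 20 = 176 (existing moment 5·303 + 2·62 + 6·398 = 4027) ⇒ x = (3520 − 4027) / 7 ≈ -72.43.
Along y: (1154 + 7·y) / 20 = 105 (existing moment 5·64 + 2·126 + 6·97 = 1154) ⇒ y = (2100 − 1154) / 7 ≈ 135.14.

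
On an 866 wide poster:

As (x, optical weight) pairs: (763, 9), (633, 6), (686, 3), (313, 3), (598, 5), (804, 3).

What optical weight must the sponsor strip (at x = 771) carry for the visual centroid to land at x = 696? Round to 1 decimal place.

Existing Σw = 29 (9 + 6 + 3 + 3 + 5 + 3); existing moment 9·763 + 6·633 + 3·686 + 3·313 + 5·598 + 3·804 = 19064.
For the centroid to hit 696: (19064 + w·771) / (29 + w) = 696.
Solving: w = (696·29 − 19064) / (771 − 696) = 1120 / 75 ≈ 14.93.

w ≈ 14.9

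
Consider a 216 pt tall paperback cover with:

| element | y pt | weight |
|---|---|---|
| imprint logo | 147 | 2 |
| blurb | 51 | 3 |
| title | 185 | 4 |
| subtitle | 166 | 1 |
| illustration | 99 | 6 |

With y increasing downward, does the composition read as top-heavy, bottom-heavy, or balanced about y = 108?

bottom-heavy

Weights sum to 2 + 3 + 4 + 1 + 6 = 16.
Σw·y = 2·147 + 3·51 + 4·185 + 1·166 + 6·99 = 1947, so ȳ = 1947/16 ≈ 121.69.
121.7 lies below (larger y than) the midline 108, so the layout is bottom-heavy.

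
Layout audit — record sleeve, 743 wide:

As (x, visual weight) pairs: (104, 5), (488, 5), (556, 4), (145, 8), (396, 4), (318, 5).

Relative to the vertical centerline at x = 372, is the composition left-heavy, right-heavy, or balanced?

left-heavy

Weights sum to 5 + 5 + 4 + 8 + 4 + 5 = 31.
Σw·x = 5·104 + 5·488 + 4·556 + 8·145 + 4·396 + 5·318 = 9518, so x̄ = 9518/31 ≈ 307.03.
307.0 vs midline 372 → left-heavy.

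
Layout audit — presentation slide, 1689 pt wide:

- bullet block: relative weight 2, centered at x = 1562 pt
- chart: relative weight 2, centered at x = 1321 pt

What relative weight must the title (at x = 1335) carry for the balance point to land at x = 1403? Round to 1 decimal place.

w ≈ 2.3

Fixed elements: Σw = 2 + 2 = 4, Σw·x = 2·1562 + 2·1321 = 5766.
Balance at x = 1403 requires (5766 + w·1335) / (4 + w) = 1403.
So w = (1403·4 − 5766)/(1335 − 1403) = -154/-68 ≈ 2.26.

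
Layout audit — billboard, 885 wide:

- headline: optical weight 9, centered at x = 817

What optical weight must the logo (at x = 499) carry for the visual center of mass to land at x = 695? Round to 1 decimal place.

w ≈ 5.6

The single fixed element contributes weight 9, moment 9·817 = 7353.
For the centroid to hit 695: (7353 + w·499) / (9 + w) = 695.
Rearranging, w·(499 − 695) = 695·9 − 7353 = -1098, so w ≈ -1098/-196 = 5.60.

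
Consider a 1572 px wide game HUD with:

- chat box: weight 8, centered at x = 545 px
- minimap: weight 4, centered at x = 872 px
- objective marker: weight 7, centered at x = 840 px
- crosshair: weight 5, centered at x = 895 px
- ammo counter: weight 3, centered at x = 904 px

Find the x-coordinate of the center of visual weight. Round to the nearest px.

Weights sum to 8 + 4 + 7 + 5 + 3 = 27.
x: (8·545 + 4·872 + 7·840 + 5·895 + 3·904) / 27 = 20915 / 27 ≈ 774.63

x ≈ 775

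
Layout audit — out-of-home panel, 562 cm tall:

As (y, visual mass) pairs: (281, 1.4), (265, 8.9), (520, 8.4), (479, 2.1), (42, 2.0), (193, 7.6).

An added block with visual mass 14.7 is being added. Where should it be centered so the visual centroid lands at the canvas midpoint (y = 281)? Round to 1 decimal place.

New total weight: (1.4 + 8.9 + 8.4 + 2.1 + 2.0 + 7.6) + 14.7 = 45.1.
y: need Σw·y = 45.1·281 = 12673.1. Existing = 1.4·281 + 8.9·265 + 8.4·520 + 2.1·479 + 2.0·42 + 7.6·193 = 9676.6. Remainder 2996.5 / 14.7 ≈ 203.84.

y ≈ 203.8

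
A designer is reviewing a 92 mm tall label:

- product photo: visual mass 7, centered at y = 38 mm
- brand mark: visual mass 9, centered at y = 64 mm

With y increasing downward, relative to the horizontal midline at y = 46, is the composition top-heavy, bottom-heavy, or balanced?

bottom-heavy

Σw = 7 + 9 = 16.
Σw·y = 7·38 + 9·64 = 842, so ȳ = 842/16 ≈ 52.62.
Since 52.6 is below (larger y than) 46, the composition reads bottom-heavy.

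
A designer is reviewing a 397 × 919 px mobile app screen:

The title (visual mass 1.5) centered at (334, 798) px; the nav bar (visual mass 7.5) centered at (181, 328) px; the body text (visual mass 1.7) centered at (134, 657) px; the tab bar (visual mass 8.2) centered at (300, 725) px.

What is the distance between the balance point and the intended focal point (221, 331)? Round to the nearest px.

≈ 237 px

Total weight = 1.5 + 7.5 + 1.7 + 8.2 = 18.9.
x: (1.5·334 + 7.5·181 + 1.7·134 + 8.2·300) / 18.9 = 4546.3 / 18.9 ≈ 240.54
y: (1.5·798 + 7.5·328 + 1.7·657 + 8.2·725) / 18.9 = 10718.9 / 18.9 ≈ 567.14
Offset from (221, 331): Δx ≈ 19.54, Δy ≈ 236.14; distance = √(Δx² + Δy²) ≈ 236.95.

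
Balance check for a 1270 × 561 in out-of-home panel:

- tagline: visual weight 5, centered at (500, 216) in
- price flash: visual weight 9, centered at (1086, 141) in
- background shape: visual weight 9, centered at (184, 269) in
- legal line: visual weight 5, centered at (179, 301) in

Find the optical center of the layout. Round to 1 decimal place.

(529.5, 224.1)

Weights sum to 5 + 9 + 9 + 5 = 28.
x-moment: 5·500 + 9·1086 + 9·184 + 5·179 = 14825; centroid 14825/28 ≈ 529.46.
y-moment: 5·216 + 9·141 + 9·269 + 5·301 = 6275; centroid 6275/28 ≈ 224.11.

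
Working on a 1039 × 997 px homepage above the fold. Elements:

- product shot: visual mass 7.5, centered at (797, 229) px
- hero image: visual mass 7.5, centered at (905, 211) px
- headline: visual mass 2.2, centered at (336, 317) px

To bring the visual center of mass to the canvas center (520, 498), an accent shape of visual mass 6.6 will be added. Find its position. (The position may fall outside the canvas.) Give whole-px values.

(-171, 1190)

With the accent shape, Σw becomes 7.5 + 7.5 + 2.2 + 6.6 = 23.8.
Along x: (13504.2 + 6.6·x) / 23.8 = 520 (existing moment 7.5·797 + 7.5·905 + 2.2·336 = 13504.2) ⇒ x = (12376.0 − 13504.2) / 6.6 ≈ -170.94.
Along y: (3997.4 + 6.6·y) / 23.8 = 498 (existing moment 7.5·229 + 7.5·211 + 2.2·317 = 3997.4) ⇒ y = (11852.4 − 3997.4) / 6.6 ≈ 1190.15.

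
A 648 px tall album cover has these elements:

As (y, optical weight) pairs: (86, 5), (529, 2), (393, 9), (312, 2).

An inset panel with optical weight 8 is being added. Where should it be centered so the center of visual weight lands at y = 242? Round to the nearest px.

With the inset panel, Σw becomes 5 + 2 + 9 + 2 + 8 = 26.
y: target moment 26×242 = 6292; current 5·86 + 2·529 + 9·393 + 2·312 = 5649; the inset panel supplies 643, so y = 643/8 ≈ 80.38.

y ≈ 80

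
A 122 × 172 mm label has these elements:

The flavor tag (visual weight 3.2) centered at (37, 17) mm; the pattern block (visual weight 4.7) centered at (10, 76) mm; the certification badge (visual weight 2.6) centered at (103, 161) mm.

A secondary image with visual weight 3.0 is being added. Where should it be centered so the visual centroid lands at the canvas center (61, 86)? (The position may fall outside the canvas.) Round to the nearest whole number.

(130, 110)

New total weight: (3.2 + 4.7 + 2.6) + 3.0 = 13.5.
x: target moment 13.5×61 = 823.5; current 3.2·37 + 4.7·10 + 2.6·103 = 433.2; the secondary image supplies 390.3, so x = 390.3/3.0 ≈ 130.10.
y: target moment 13.5×86 = 1161.0; current 3.2·17 + 4.7·76 + 2.6·161 = 830.2; the secondary image supplies 330.8, so y = 330.8/3.0 ≈ 110.27.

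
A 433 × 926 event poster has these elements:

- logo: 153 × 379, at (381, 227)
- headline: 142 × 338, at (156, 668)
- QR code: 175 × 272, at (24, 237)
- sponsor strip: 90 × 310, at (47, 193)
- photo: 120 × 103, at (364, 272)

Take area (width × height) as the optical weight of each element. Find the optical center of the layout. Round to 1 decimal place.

Areas: logo 153·379 = 57987, headline 142·338 = 47996, QR code 175·272 = 47600, sponsor strip 90·310 = 27900, photo 120·103 = 12360. Total weight = 193843.
x: (57987·381 + 47996·156 + 47600·24 + 27900·47 + 12360·364) / 193843 = 36533163 / 193843 ≈ 188.47
y: (57987·227 + 47996·668 + 47600·237 + 27900·193 + 12360·272) / 193843 = 65252197 / 193843 ≈ 336.62

(188.5, 336.6)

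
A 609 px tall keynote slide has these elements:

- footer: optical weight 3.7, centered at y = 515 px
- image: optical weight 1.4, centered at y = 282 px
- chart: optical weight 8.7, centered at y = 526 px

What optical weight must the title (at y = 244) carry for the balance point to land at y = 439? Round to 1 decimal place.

Fixed elements: Σw = 3.7 + 1.4 + 8.7 = 13.8, Σw·y = 3.7·515 + 1.4·282 + 8.7·526 = 6876.5.
For the centroid to hit 439: (6876.5 + w·244) / (13.8 + w) = 439.
Solving: w = (439·13.8 − 6876.5) / (244 − 439) = -818.3 / -195 ≈ 4.20.

w ≈ 4.2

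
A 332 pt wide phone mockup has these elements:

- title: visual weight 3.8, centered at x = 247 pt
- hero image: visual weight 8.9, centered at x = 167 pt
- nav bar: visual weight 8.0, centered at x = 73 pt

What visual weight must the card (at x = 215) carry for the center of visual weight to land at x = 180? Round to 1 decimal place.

Fixed elements: Σw = 3.8 + 8.9 + 8.0 = 20.7, Σw·x = 3.8·247 + 8.9·167 + 8.0·73 = 3008.9.
For the centroid to hit 180: (3008.9 + w·215) / (20.7 + w) = 180.
Solving: w = (180·20.7 − 3008.9) / (215 − 180) = 717.1 / 35 ≈ 20.49.

w ≈ 20.5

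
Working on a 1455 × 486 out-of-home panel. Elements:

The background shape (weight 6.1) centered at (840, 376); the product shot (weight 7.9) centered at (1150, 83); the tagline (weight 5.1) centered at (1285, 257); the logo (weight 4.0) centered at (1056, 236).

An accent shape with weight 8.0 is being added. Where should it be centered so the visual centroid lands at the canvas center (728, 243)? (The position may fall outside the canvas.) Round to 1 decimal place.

(-293.2, 294.2)

New total weight: (6.1 + 7.9 + 5.1 + 4.0) + 8.0 = 31.1.
Along x: (24986.5 + 8.0·x) / 31.1 = 728 (existing moment 6.1·840 + 7.9·1150 + 5.1·1285 + 4.0·1056 = 24986.5) ⇒ x = (22640.8 − 24986.5) / 8.0 ≈ -293.21.
Along y: (5204.0 + 8.0·y) / 31.1 = 243 (existing moment 6.1·376 + 7.9·83 + 5.1·257 + 4.0·236 = 5204.0) ⇒ y = (7557.3 − 5204.0) / 8.0 ≈ 294.16.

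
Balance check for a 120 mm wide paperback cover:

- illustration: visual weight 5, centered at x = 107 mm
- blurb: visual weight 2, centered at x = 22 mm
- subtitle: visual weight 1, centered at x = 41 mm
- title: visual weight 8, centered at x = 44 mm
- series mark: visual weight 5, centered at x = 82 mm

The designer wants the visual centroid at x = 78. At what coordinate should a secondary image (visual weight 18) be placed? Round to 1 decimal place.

x ≈ 92.2

With the secondary image, Σw becomes 5 + 2 + 1 + 8 + 5 + 18 = 39.
Along x: (1382 + 18·x) / 39 = 78 (existing moment 5·107 + 2·22 + 1·41 + 8·44 + 5·82 = 1382) ⇒ x = (3042 − 1382) / 18 ≈ 92.22.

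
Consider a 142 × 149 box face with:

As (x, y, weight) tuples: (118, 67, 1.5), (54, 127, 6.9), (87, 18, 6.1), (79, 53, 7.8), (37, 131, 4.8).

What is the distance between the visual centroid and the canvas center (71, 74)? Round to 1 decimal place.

≈ 4.9

Σw = 1.5 + 6.9 + 6.1 + 7.8 + 4.8 = 27.1.
x: (1.5·118 + 6.9·54 + 6.1·87 + 7.8·79 + 4.8·37) / 27.1 = 1874.1 / 27.1 ≈ 69.15
y: (1.5·67 + 6.9·127 + 6.1·18 + 7.8·53 + 4.8·131) / 27.1 = 2128.8 / 27.1 ≈ 78.55
Offset from (71, 74): Δx ≈ -1.85, Δy ≈ 4.55; distance = √(Δx² + Δy²) ≈ 4.91.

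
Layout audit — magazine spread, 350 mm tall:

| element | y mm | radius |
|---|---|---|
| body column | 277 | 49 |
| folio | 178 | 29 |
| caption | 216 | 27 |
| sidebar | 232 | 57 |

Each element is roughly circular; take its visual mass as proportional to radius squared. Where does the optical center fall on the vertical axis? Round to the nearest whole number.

Weights ∝ r²: body column 49² = 2401, folio 29² = 841, caption 27² = 729, sidebar 57² = 3249; Σw = 7220.
y-moment: 2401·277 + 841·178 + 729·216 + 3249·232 = 1726007; centroid 1726007/7220 ≈ 239.06.

y ≈ 239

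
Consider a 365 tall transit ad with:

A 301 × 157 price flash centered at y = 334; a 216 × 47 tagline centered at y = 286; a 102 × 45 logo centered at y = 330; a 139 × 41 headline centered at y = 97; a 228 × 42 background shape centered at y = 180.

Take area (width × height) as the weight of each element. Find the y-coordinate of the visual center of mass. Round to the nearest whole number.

y ≈ 291

Areas: price flash 301·157 = 47257, tagline 216·47 = 10152, logo 102·45 = 4590, headline 139·41 = 5699, background shape 228·42 = 9576. Total weight = 77274.
y: (47257·334 + 10152·286 + 4590·330 + 5699·97 + 9576·180) / 77274 = 22478493 / 77274 ≈ 290.89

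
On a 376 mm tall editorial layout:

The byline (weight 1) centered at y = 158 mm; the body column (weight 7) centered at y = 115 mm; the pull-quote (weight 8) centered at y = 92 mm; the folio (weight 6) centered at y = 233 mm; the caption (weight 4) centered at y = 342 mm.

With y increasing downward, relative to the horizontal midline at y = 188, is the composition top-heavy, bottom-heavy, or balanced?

Weights sum to 1 + 7 + 8 + 6 + 4 = 26.
y: (1·158 + 7·115 + 8·92 + 6·233 + 4·342) / 26 = 4465 / 26 ≈ 171.73
Since 171.7 is above (smaller y than) 188, the composition reads top-heavy.

top-heavy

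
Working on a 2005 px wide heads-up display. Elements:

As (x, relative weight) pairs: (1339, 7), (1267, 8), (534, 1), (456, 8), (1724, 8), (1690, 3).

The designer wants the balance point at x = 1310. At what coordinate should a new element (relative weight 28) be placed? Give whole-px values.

After adding the new element, total weight = 7 + 8 + 1 + 8 + 8 + 3 + 28 = 63.
x: target moment 63×1310 = 82530; current 7·1339 + 8·1267 + 1·534 + 8·456 + 8·1724 + 3·1690 = 42553; the new element supplies 39977, so x = 39977/28 ≈ 1427.75.

x ≈ 1428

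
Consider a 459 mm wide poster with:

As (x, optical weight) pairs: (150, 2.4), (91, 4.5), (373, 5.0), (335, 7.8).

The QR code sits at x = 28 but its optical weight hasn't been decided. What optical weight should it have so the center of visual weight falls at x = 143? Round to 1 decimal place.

Existing Σw = 19.7 (2.4 + 4.5 + 5.0 + 7.8); existing moment 2.4·150 + 4.5·91 + 5.0·373 + 7.8·335 = 5247.5.
For the centroid to hit 143: (5247.5 + w·28) / (19.7 + w) = 143.
Rearranging, w·(28 − 143) = 143·19.7 − 5247.5 = -2430.4, so w ≈ -2430.4/-115 = 21.13.

w ≈ 21.1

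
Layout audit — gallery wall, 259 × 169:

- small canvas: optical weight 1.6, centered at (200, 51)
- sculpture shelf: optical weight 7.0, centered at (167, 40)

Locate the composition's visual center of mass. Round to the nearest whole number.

Weights sum to 1.6 + 7.0 = 8.6.
x: (1.6·200 + 7.0·167) / 8.6 = 1489.0 / 8.6 ≈ 173.14
y: (1.6·51 + 7.0·40) / 8.6 = 361.6 / 8.6 ≈ 42.05

(173, 42)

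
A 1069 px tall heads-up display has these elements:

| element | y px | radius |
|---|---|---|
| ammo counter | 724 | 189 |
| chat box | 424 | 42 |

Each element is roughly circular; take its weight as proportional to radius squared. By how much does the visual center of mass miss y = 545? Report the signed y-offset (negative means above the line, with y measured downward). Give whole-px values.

≈ 165 px

r² weights: ammo counter 189² = 35721, chat box 42² = 1764. Total = 37485.
y-moment: 35721·724 + 1764·424 = 26609940; centroid 26609940/37485 ≈ 709.88.
Offset from y = 545: 709.88 − 545 ≈ 164.88.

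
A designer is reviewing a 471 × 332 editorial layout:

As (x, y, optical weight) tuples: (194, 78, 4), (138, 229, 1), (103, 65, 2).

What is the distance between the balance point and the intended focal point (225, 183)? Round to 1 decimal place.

Weights sum to 4 + 1 + 2 = 7.
x-moment: 4·194 + 1·138 + 2·103 = 1120; centroid 1120/7 ≈ 160.00.
y-moment: 4·78 + 1·229 + 2·65 = 671; centroid 671/7 ≈ 95.86.
Relative to (225, 183): Δ = (-65.00, -87.14); |Δ| = √(-65.00² + -87.14²) ≈ 108.71.

≈ 108.7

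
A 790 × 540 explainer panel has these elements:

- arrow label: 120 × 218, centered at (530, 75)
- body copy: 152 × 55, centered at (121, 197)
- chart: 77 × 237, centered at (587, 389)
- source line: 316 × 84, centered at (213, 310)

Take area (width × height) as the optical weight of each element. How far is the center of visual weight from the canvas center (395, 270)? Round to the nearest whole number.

≈ 31

Areas → weights: arrow label 120·218 = 26160, body copy 152·55 = 8360, chart 77·237 = 18249, source line 316·84 = 26544; Σw = 79313.
x-moment: 26160·530 + 8360·121 + 18249·587 + 26544·213 = 31242395; centroid 31242395/79313 ≈ 393.91.
y-moment: 26160·75 + 8360·197 + 18249·389 + 26544·310 = 18936421; centroid 18936421/79313 ≈ 238.76.
Offset from (395, 270): Δx ≈ -1.09, Δy ≈ -31.24; distance = √(Δx² + Δy²) ≈ 31.26.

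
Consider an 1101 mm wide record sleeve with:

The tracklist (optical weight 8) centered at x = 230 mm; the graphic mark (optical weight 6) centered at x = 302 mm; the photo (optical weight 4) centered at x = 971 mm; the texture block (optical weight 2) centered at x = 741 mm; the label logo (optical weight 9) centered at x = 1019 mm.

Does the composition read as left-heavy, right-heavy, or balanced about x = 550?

Total weight = 8 + 6 + 4 + 2 + 9 = 29.
x: (8·230 + 6·302 + 4·971 + 2·741 + 9·1019) / 29 = 18189 / 29 ≈ 627.21
627.2 lies right of the midline 550, so the layout is right-heavy.

right-heavy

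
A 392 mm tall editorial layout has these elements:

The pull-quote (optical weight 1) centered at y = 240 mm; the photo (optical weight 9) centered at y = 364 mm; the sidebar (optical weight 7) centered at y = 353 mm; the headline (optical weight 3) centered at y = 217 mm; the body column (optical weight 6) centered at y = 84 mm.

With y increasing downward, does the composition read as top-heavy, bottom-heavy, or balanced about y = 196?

Weights sum to 1 + 9 + 7 + 3 + 6 = 26.
y-moment: 1·240 + 9·364 + 7·353 + 3·217 + 6·84 = 7142; centroid 7142/26 ≈ 274.69.
274.7 lies below (larger y than) the midline 196, so the layout is bottom-heavy.

bottom-heavy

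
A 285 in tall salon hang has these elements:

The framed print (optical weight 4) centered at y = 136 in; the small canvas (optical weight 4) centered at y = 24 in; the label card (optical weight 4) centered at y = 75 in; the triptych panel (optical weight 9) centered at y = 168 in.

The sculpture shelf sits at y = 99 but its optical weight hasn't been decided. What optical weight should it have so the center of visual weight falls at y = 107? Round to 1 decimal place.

w ≈ 25.6

Fixed elements: Σw = 4 + 4 + 4 + 9 = 21, Σw·y = 4·136 + 4·24 + 4·75 + 9·168 = 2452.
For the centroid to hit 107: (2452 + w·99) / (21 + w) = 107.
Rearranging, w·(99 − 107) = 107·21 − 2452 = -205, so w ≈ -205/-8 = 25.62.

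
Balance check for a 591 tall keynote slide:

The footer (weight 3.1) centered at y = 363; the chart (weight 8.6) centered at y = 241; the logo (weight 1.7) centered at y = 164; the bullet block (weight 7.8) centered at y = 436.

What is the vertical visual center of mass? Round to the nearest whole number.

y ≈ 324

Σw = 3.1 + 8.6 + 1.7 + 7.8 = 21.2.
y-moment: 3.1·363 + 8.6·241 + 1.7·164 + 7.8·436 = 6877.5; centroid 6877.5/21.2 ≈ 324.41.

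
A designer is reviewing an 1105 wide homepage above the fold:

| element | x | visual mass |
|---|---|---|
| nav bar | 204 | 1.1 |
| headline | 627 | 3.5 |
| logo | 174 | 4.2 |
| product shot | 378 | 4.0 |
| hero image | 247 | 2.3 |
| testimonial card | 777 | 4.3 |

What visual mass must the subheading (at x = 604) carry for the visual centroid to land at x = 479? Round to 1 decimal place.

w ≈ 5.8

Fixed elements: Σw = 1.1 + 3.5 + 4.2 + 4.0 + 2.3 + 4.3 = 19.4, Σw·x = 1.1·204 + 3.5·627 + 4.2·174 + 4.0·378 + 2.3·247 + 4.3·777 = 8570.9.
For the centroid to hit 479: (8570.9 + w·604) / (19.4 + w) = 479.
So w = (479·19.4 − 8570.9)/(604 − 479) = 721.7/125 ≈ 5.77.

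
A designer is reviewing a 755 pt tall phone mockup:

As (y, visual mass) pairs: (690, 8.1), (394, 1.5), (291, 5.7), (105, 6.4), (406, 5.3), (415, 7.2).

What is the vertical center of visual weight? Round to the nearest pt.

y ≈ 399

Σw = 8.1 + 1.5 + 5.7 + 6.4 + 5.3 + 7.2 = 34.2.
Σw·y = 8.1·690 + 1.5·394 + 5.7·291 + 6.4·105 + 5.3·406 + 7.2·415 = 13650.5, so ȳ = 13650.5/34.2 ≈ 399.14.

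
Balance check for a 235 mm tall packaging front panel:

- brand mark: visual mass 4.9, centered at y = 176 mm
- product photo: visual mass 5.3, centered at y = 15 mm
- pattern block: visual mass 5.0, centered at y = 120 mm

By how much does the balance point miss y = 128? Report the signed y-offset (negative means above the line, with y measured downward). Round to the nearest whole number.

≈ -27 mm

Weights sum to 4.9 + 5.3 + 5.0 = 15.2.
y: (4.9·176 + 5.3·15 + 5.0·120) / 15.2 = 1541.9 / 15.2 ≈ 101.44
Offset from y = 128: 101.44 − 128 ≈ -26.56.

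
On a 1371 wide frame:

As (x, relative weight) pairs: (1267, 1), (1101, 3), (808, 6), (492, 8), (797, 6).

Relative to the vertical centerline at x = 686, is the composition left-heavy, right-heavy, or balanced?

Weights sum to 1 + 3 + 6 + 8 + 6 = 24.
x-moment: 1·1267 + 3·1101 + 6·808 + 8·492 + 6·797 = 18136; centroid 18136/24 ≈ 755.67.
755.7 lies right of the midline 686, so the layout is right-heavy.

right-heavy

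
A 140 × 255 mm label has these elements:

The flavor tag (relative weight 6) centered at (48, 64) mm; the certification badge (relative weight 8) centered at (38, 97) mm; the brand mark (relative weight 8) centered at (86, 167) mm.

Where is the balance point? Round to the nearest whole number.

Weights sum to 6 + 8 + 8 = 22.
x-moment: 6·48 + 8·38 + 8·86 = 1280; centroid 1280/22 ≈ 58.18.
y-moment: 6·64 + 8·97 + 8·167 = 2496; centroid 2496/22 ≈ 113.45.

(58, 113)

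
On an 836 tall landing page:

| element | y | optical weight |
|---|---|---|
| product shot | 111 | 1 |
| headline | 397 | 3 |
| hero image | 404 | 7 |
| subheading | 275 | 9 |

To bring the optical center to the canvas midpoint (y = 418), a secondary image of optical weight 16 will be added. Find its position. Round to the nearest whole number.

New total weight: (1 + 3 + 7 + 9) + 16 = 36.
y: target moment 36×418 = 15048; current 1·111 + 3·397 + 7·404 + 9·275 = 6605; the secondary image supplies 8443, so y = 8443/16 ≈ 527.69.

y ≈ 528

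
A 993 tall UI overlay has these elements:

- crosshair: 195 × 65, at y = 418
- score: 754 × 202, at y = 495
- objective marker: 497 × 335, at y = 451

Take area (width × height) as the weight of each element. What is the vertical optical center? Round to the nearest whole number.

y ≈ 470

Areas: crosshair 195·65 = 12675, score 754·202 = 152308, objective marker 497·335 = 166495. Total weight = 331478.
Σw·y = 12675·418 + 152308·495 + 166495·451 = 155779855, so ȳ = 155779855/331478 ≈ 469.96.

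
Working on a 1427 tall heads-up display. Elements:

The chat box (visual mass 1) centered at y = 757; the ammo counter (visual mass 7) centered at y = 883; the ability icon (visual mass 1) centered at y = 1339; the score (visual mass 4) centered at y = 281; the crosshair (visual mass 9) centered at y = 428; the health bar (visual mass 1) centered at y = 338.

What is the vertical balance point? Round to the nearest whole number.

Weights sum to 1 + 7 + 1 + 4 + 9 + 1 = 23.
Σw·y = 1·757 + 7·883 + 1·1339 + 4·281 + 9·428 + 1·338 = 13591, so ȳ = 13591/23 ≈ 590.91.

y ≈ 591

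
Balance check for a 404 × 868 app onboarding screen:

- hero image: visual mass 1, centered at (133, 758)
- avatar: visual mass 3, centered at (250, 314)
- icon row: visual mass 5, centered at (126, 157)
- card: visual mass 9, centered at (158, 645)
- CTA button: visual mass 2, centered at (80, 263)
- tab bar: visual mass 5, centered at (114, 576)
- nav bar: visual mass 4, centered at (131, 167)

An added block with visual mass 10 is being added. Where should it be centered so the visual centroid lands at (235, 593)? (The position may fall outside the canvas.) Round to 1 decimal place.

After adding the added block, total weight = 1 + 3 + 5 + 9 + 2 + 5 + 4 + 10 = 39.
Along x: (4189 + 10·x) / 39 = 235 (existing moment 1·133 + 3·250 + 5·126 + 9·158 + 2·80 + 5·114 + 4·131 = 4189) ⇒ x = (9165 − 4189) / 10 ≈ 497.60.
Along y: (12364 + 10·y) / 39 = 593 (existing moment 1·758 + 3·314 + 5·157 + 9·645 + 2·263 + 5·576 + 4·167 = 12364) ⇒ y = (23127 − 12364) / 10 ≈ 1076.30.

(497.6, 1076.3)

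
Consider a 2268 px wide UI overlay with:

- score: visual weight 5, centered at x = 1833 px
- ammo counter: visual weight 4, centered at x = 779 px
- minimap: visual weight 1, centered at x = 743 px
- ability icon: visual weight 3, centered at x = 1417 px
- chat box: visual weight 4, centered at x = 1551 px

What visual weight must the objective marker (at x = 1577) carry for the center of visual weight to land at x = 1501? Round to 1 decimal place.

Existing Σw = 17 (5 + 4 + 1 + 3 + 4); existing moment 5·1833 + 4·779 + 1·743 + 3·1417 + 4·1551 = 23479.
Balance at x = 1501 requires (23479 + w·1577) / (17 + w) = 1501.
So w = (1501·17 − 23479)/(1577 − 1501) = 2038/76 ≈ 26.82.

w ≈ 26.8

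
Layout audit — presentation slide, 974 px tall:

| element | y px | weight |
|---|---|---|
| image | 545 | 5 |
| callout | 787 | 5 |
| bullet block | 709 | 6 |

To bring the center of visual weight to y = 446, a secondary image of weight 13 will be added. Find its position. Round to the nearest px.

After adding the secondary image, total weight = 5 + 5 + 6 + 13 = 29.
y: target moment 29×446 = 12934; current 5·545 + 5·787 + 6·709 = 10914; the secondary image supplies 2020, so y = 2020/13 ≈ 155.38.

y ≈ 155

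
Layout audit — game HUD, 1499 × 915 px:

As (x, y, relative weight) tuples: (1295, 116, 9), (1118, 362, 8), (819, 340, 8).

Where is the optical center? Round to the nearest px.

Total weight = 9 + 8 + 8 = 25.
x: (9·1295 + 8·1118 + 8·819) / 25 = 27151 / 25 ≈ 1086.04
y: (9·116 + 8·362 + 8·340) / 25 = 6660 / 25 ≈ 266.40

(1086, 266)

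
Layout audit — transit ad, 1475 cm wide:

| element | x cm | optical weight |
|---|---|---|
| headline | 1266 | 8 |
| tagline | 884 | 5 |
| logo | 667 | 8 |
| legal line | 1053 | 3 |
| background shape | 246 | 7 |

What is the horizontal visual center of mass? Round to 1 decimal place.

x ≈ 798.9

Σw = 8 + 5 + 8 + 3 + 7 = 31.
x-moment: 8·1266 + 5·884 + 8·667 + 3·1053 + 7·246 = 24765; centroid 24765/31 ≈ 798.87.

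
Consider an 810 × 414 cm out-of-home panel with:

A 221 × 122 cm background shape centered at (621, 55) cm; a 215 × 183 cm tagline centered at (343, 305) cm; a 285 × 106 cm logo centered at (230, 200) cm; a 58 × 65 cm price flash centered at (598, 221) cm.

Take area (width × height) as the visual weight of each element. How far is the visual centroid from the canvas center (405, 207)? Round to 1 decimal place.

≈ 12.4 cm

Areas: background shape 221·122 = 26962, tagline 215·183 = 39345, logo 285·106 = 30210, price flash 58·65 = 3770. Total weight = 100287.
Σw·x = 26962·621 + 39345·343 + 30210·230 + 3770·598 = 39441497, so x̄ = 39441497/100287 ≈ 393.29.
Σw·y = 26962·55 + 39345·305 + 30210·200 + 3770·221 = 20358305, so ȳ = 20358305/100287 ≈ 203.00.
Offset from (405, 207): Δx ≈ -11.71, Δy ≈ -4.00; distance = √(Δx² + Δy²) ≈ 12.38.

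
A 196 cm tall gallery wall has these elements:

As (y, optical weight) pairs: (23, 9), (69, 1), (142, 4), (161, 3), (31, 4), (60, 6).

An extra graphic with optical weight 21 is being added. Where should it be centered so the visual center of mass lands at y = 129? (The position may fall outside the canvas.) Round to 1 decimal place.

With the extra graphic, Σw becomes 9 + 1 + 4 + 3 + 4 + 6 + 21 = 48.
y: target moment 48×129 = 6192; current 9·23 + 1·69 + 4·142 + 3·161 + 4·31 + 6·60 = 1811; the extra graphic supplies 4381, so y = 4381/21 ≈ 208.62.

y ≈ 208.6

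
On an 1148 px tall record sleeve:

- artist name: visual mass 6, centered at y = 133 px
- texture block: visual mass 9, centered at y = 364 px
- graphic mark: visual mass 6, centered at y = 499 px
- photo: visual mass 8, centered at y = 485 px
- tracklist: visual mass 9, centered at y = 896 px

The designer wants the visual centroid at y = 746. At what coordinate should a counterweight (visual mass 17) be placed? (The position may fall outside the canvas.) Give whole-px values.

y ≈ 1295

After adding the counterweight, total weight = 6 + 9 + 6 + 8 + 9 + 17 = 55.
Along y: (19012 + 17·y) / 55 = 746 (existing moment 6·133 + 9·364 + 6·499 + 8·485 + 9·896 = 19012) ⇒ y = (41030 − 19012) / 17 ≈ 1295.18.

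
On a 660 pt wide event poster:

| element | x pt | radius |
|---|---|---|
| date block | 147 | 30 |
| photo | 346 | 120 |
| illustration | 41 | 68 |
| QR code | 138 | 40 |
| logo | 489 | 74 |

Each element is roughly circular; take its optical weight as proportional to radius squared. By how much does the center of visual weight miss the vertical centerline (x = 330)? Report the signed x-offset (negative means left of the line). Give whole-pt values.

≈ -26 pt

r² weights: date block 30² = 900, photo 120² = 14400, illustration 68² = 4624, QR code 40² = 1600, logo 74² = 5476. Total = 27000.
Σw·x = 900·147 + 14400·346 + 4624·41 + 1600·138 + 5476·489 = 8202848, so x̄ = 8202848/27000 ≈ 303.81.
Offset from x = 330: 303.81 − 330 ≈ -26.19.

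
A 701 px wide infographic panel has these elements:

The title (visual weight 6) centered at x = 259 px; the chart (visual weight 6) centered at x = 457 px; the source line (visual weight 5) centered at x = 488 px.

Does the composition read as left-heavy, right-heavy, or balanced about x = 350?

right-heavy

Total weight = 6 + 6 + 5 = 17.
x: (6·259 + 6·457 + 5·488) / 17 = 6736 / 17 ≈ 396.24
396.2 lies right of the midline 350, so the layout is right-heavy.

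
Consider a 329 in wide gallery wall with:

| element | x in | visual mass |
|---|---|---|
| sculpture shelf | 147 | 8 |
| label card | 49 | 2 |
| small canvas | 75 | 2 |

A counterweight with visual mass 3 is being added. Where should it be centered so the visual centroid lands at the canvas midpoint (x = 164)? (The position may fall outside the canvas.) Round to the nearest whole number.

x ≈ 345

New total weight: (8 + 2 + 2) + 3 = 15.
x: target moment 15×164 = 2460; current 8·147 + 2·49 + 2·75 = 1424; the counterweight supplies 1036, so x = 1036/3 ≈ 345.33.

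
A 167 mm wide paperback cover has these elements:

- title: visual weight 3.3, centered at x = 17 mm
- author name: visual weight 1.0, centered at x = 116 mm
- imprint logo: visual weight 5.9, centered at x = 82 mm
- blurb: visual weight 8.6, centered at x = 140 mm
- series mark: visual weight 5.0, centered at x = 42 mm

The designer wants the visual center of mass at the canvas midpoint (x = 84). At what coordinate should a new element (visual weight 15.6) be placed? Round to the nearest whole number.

x ≈ 79

New total weight: (3.3 + 1.0 + 5.9 + 8.6 + 5.0) + 15.6 = 39.4.
Along x: (2069.9 + 15.6·x) / 39.4 = 84 (existing moment 3.3·17 + 1.0·116 + 5.9·82 + 8.6·140 + 5.0·42 = 2069.9) ⇒ x = (3309.6 − 2069.9) / 15.6 ≈ 79.47.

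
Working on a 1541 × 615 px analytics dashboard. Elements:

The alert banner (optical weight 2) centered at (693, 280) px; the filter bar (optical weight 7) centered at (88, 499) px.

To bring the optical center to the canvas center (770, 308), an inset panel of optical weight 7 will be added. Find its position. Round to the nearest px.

After adding the inset panel, total weight = 2 + 7 + 7 = 16.
x: need Σw·x = 16·770 = 12320. Existing = 2·693 + 7·88 = 2002. Remainder 10318 / 7 ≈ 1474.00.
y: need Σw·y = 16·308 = 4928. Existing = 2·280 + 7·499 = 4053. Remainder 875 / 7 ≈ 125.00.

(1474, 125)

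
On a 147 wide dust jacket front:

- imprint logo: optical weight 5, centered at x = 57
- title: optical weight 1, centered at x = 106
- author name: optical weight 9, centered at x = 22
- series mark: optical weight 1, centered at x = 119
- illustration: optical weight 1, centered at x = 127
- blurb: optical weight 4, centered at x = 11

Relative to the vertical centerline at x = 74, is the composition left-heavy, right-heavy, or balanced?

left-heavy

Σw = 5 + 1 + 9 + 1 + 1 + 4 = 21.
x: (5·57 + 1·106 + 9·22 + 1·119 + 1·127 + 4·11) / 21 = 879 / 21 ≈ 41.86
41.9 lies left of the midline 74, so the layout is left-heavy.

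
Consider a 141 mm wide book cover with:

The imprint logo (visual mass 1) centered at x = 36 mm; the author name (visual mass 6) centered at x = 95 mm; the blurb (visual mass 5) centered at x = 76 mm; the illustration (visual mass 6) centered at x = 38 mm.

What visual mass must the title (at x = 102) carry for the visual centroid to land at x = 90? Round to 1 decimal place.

Fixed elements: Σw = 1 + 6 + 5 + 6 = 18, Σw·x = 1·36 + 6·95 + 5·76 + 6·38 = 1214.
Balance at x = 90 requires (1214 + w·102) / (18 + w) = 90.
Rearranging, w·(102 − 90) = 90·18 − 1214 = 406, so w ≈ 406/12 = 33.83.

w ≈ 33.8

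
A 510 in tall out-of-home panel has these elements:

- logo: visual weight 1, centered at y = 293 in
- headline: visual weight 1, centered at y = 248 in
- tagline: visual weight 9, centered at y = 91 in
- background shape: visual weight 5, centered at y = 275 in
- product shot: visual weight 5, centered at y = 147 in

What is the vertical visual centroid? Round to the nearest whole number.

Σw = 1 + 1 + 9 + 5 + 5 = 21.
Σw·y = 1·293 + 1·248 + 9·91 + 5·275 + 5·147 = 3470, so ȳ = 3470/21 ≈ 165.24.

y ≈ 165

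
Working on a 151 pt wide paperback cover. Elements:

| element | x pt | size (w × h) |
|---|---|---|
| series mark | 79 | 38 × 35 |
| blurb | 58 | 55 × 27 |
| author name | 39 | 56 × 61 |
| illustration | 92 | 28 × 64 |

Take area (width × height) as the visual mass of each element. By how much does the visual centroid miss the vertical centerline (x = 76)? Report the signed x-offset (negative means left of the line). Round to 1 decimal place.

Taking area as weight: series mark 38·35 = 1330, blurb 55·27 = 1485, author name 56·61 = 3416, illustration 28·64 = 1792. Sum 8023.
x-moment: 1330·79 + 1485·58 + 3416·39 + 1792·92 = 489288; centroid 489288/8023 ≈ 60.99.
Offset from x = 76: 60.99 − 76 ≈ -15.01.

≈ -15.0 pt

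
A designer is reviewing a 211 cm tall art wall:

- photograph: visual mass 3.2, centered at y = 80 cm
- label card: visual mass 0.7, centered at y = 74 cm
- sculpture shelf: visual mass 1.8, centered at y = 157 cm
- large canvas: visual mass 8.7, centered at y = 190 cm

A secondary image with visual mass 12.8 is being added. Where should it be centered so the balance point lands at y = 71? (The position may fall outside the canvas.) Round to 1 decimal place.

y ≈ -24.4

New total weight: (3.2 + 0.7 + 1.8 + 8.7) + 12.8 = 27.2.
y: target moment 27.2×71 = 1931.2; current 3.2·80 + 0.7·74 + 1.8·157 + 8.7·190 = 2243.4; the secondary image supplies -312.2, so y = -312.2/12.8 ≈ -24.39.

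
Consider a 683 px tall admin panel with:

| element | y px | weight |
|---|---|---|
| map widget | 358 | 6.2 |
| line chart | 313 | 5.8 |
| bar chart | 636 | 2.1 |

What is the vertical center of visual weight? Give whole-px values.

y ≈ 381

Total weight = 6.2 + 5.8 + 2.1 = 14.1.
y: (6.2·358 + 5.8·313 + 2.1·636) / 14.1 = 5370.6 / 14.1 ≈ 380.89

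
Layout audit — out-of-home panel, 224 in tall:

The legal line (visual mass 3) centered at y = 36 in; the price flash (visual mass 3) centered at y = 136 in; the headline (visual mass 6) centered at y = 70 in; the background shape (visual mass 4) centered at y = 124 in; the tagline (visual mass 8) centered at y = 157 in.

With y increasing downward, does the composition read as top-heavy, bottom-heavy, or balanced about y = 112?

balanced

Total weight = 3 + 3 + 6 + 4 + 8 = 24.
y: (3·36 + 3·136 + 6·70 + 4·124 + 8·157) / 24 = 2688 / 24 ≈ 112.00
112.00 = 112 exactly: balanced.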